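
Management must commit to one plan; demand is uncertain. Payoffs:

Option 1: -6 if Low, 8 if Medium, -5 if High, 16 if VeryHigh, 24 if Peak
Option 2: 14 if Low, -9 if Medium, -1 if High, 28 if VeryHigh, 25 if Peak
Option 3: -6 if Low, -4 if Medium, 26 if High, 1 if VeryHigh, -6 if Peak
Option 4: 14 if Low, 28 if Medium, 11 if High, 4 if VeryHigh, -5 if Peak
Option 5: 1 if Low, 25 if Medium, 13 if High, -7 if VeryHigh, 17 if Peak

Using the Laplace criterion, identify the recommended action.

Option 2

Row averages: Option 1=7.4, Option 2=11.4, Option 3=2.2, Option 4=10.4, Option 5=9.8
Highest average = 11.4 → Option 2.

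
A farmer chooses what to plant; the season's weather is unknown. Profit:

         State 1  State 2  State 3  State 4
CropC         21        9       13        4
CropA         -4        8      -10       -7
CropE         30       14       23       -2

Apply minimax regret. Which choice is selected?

CropE

Column bests: State 1=30, State 2=14, State 3=23, State 4=4.
CropC regrets: 9, 5, 10, 0 → max 10
CropA regrets: 34, 6, 33, 11 → max 34
CropE regrets: 0, 0, 0, 6 → max 6
Smallest max regret = 6 → CropE.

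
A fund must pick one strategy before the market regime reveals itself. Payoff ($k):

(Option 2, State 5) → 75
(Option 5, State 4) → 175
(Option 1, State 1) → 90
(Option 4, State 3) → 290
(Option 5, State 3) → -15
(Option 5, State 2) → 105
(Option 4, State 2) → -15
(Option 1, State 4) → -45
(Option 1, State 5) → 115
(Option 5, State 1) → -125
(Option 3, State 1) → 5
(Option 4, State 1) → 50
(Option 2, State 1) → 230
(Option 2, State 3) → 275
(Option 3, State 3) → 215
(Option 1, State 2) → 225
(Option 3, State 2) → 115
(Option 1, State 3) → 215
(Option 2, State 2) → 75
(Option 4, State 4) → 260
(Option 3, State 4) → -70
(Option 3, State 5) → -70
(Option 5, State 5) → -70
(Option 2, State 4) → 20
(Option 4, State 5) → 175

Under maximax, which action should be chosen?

Option 4

Row maxima: Option 1=225, Option 2=275, Option 3=215, Option 4=290, Option 5=175
Best best-case = 290 → Option 4.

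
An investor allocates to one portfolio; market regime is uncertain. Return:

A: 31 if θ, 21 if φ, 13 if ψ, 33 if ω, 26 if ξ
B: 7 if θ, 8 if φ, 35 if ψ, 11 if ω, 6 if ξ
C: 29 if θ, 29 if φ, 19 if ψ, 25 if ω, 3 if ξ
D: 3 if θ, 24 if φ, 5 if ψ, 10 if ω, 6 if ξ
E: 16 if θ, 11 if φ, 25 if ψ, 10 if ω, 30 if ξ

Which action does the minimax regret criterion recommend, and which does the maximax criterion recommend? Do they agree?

minimax regret → A; maximax → B (disagree)

Column bests: θ=31, φ=29, ψ=35, ω=33, ξ=30.
A regrets: 0, 8, 22, 0, 4 → max 22
B regrets: 24, 21, 0, 22, 24 → max 24
C regrets: 2, 0, 16, 8, 27 → max 27
D regrets: 28, 5, 30, 23, 24 → max 30
E regrets: 15, 18, 10, 23, 0 → max 23
Smallest max regret = 22 → A.
Row maxima: A=33, B=35, C=29, D=24, E=30
Best best-case = 35 → B.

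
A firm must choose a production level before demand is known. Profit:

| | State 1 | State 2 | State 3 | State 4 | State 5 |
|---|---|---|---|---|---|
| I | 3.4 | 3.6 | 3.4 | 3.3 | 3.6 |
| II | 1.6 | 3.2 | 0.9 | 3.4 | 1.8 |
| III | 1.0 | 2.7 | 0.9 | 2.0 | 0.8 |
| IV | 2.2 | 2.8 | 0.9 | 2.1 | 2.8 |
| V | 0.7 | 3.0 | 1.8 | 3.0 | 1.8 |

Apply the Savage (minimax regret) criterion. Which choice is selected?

I

Column bests: State 1=3.4, State 2=3.6, State 3=3.4, State 4=3.4, State 5=3.6.
I regrets: 0.0, 0.0, 0.0, 0.1, 0.0 → max 0.1
II regrets: 1.8, 0.4, 2.5, 0.0, 1.8 → max 2.5
III regrets: 2.4, 0.9, 2.5, 1.4, 2.8 → max 2.8
IV regrets: 1.2, 0.8, 2.5, 1.3, 0.8 → max 2.5
V regrets: 2.7, 0.6, 1.6, 0.4, 1.8 → max 2.7
Smallest max regret = 0.1 → I.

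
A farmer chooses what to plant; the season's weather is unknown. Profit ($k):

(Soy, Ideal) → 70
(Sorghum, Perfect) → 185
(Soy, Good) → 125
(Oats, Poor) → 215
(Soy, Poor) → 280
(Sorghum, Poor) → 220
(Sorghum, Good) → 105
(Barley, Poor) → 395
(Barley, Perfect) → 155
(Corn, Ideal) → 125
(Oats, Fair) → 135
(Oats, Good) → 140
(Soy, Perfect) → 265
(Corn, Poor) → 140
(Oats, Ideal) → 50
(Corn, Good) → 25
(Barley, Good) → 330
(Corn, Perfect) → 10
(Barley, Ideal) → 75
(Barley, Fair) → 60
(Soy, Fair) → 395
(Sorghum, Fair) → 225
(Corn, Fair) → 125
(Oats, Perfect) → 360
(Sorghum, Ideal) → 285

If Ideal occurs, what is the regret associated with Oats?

Best payoff under Ideal is 285.
Regret = 285 − 50 = 235.

235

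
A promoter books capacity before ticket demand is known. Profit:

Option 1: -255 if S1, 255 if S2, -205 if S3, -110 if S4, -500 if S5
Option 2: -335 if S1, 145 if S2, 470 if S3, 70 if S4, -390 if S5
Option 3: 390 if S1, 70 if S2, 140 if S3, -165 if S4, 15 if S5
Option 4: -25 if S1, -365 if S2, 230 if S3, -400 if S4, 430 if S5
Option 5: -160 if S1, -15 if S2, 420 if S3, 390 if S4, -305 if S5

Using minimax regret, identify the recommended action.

Option 3

Column bests: S1=390, S2=255, S3=470, S4=390, S5=430.
Option 1 regrets: 645, 0, 675, 500, 930 → max 930
Option 2 regrets: 725, 110, 0, 320, 820 → max 820
Option 3 regrets: 0, 185, 330, 555, 415 → max 555
Option 4 regrets: 415, 620, 240, 790, 0 → max 790
Option 5 regrets: 550, 270, 50, 0, 735 → max 735
Smallest max regret = 555 → Option 3.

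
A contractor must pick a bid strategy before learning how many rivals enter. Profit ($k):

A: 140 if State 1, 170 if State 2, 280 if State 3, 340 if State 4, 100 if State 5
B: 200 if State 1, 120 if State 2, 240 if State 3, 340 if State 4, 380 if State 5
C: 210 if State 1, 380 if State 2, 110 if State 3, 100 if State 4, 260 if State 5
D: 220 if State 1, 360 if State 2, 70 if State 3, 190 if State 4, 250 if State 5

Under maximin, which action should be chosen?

Row minima: A=100, B=120, C=100, D=70
Best worst-case = 120 → B.

B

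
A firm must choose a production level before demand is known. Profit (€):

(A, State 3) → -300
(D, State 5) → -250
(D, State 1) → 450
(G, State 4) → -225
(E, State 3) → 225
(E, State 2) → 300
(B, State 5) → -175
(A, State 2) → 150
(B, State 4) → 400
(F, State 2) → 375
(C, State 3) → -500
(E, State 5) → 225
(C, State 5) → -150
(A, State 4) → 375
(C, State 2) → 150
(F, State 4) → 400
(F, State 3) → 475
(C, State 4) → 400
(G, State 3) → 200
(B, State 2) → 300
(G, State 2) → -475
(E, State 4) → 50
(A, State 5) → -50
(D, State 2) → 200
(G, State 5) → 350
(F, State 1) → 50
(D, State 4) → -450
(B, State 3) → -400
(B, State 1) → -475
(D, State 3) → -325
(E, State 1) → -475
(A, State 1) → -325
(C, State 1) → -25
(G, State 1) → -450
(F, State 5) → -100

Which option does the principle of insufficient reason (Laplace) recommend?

Row averages: A=-30, B=-70, C=-25, D=-75, E=65, F=240, G=-120
Highest average = 240 → F.

F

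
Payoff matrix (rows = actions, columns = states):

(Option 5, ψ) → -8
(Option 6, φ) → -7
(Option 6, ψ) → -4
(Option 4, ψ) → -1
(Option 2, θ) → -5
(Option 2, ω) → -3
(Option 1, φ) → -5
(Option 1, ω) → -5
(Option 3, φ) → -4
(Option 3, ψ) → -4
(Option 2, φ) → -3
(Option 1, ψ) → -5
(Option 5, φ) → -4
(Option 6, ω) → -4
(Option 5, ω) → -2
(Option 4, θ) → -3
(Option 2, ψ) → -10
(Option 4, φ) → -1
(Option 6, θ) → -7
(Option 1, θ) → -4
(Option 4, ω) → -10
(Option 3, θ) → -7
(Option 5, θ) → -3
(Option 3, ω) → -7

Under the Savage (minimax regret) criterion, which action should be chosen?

Option 1

Column bests: θ=-3, φ=-1, ψ=-1, ω=-2.
Option 1 regrets: 1, 4, 4, 3 → max 4
Option 2 regrets: 2, 2, 9, 1 → max 9
Option 3 regrets: 4, 3, 3, 5 → max 5
Option 4 regrets: 0, 0, 0, 8 → max 8
Option 5 regrets: 0, 3, 7, 0 → max 7
Option 6 regrets: 4, 6, 3, 2 → max 6
Smallest max regret = 4 → Option 1.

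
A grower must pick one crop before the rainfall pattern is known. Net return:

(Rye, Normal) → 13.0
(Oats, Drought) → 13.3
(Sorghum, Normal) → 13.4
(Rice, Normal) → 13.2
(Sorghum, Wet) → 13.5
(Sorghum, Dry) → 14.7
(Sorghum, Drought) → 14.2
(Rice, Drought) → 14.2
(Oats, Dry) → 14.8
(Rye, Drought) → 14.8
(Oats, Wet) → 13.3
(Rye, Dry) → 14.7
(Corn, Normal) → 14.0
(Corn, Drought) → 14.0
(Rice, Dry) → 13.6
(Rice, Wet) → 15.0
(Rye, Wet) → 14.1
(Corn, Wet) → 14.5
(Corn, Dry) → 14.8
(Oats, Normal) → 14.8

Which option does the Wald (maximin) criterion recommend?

Row minima: Oats=13.3, Sorghum=13.4, Rice=13.2, Rye=13.0, Corn=14.0
Best worst-case = 14.0 → Corn.

Corn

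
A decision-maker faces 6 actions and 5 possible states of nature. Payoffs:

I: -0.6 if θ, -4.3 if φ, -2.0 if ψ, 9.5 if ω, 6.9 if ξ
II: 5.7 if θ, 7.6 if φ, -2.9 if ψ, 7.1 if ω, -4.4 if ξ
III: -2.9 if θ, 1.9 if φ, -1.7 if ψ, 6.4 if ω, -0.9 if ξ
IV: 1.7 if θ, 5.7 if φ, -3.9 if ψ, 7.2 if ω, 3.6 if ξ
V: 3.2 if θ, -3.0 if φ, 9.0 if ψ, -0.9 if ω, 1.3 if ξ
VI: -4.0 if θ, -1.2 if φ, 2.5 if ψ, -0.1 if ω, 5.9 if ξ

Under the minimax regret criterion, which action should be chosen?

VI

Column bests: θ=5.7, φ=7.6, ψ=9.0, ω=9.5, ξ=6.9.
I regrets: 6.3, 11.9, 11.0, 0.0, 0.0 → max 11.9
II regrets: 0.0, 0.0, 11.9, 2.4, 11.3 → max 11.9
III regrets: 8.6, 5.7, 10.7, 3.1, 7.8 → max 10.7
IV regrets: 4.0, 1.9, 12.9, 2.3, 3.3 → max 12.9
V regrets: 2.5, 10.6, 0.0, 10.4, 5.6 → max 10.6
VI regrets: 9.7, 8.8, 6.5, 9.6, 1.0 → max 9.7
Smallest max regret = 9.7 → VI.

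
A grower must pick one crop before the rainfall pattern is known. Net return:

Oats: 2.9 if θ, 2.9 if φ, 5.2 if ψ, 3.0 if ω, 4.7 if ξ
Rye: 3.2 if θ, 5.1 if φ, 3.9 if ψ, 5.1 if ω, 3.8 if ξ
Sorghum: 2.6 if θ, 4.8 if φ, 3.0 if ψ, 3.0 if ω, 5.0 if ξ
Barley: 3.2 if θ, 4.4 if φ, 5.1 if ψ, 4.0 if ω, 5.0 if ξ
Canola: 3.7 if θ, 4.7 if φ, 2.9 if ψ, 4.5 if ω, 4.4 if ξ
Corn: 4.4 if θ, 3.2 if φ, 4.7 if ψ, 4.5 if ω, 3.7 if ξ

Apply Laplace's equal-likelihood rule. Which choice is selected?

Barley

Row averages: Oats=3.74, Rye=4.22, Sorghum=3.68, Barley=4.34, Canola=4.04, Corn=4.1
Highest average = 4.34 → Barley.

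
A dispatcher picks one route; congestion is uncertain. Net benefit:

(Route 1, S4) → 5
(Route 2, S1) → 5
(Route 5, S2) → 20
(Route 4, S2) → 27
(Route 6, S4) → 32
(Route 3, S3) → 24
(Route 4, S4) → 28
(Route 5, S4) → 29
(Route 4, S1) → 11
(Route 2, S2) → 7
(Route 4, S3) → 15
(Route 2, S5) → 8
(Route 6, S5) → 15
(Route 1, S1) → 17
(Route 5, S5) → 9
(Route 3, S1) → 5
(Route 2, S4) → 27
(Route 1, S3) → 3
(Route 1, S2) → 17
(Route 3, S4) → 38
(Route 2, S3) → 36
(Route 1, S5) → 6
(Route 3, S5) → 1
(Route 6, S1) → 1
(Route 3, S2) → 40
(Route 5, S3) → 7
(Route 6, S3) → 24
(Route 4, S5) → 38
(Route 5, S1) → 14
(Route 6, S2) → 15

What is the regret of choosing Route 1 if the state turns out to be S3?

Best payoff under S3 is 36.
Regret = 36 − 3 = 33.

33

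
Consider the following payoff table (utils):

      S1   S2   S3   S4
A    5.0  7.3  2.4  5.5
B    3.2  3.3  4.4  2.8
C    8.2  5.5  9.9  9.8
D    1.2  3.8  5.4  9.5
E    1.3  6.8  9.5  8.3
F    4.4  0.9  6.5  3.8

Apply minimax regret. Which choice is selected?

Column bests: S1=8.2, S2=7.3, S3=9.9, S4=9.8.
A regrets: 3.2, 0.0, 7.5, 4.3 → max 7.5
B regrets: 5.0, 4.0, 5.5, 7.0 → max 7.0
C regrets: 0.0, 1.8, 0.0, 0.0 → max 1.8
D regrets: 7.0, 3.5, 4.5, 0.3 → max 7.0
E regrets: 6.9, 0.5, 0.4, 1.5 → max 6.9
F regrets: 3.8, 6.4, 3.4, 6.0 → max 6.4
Smallest max regret = 1.8 → C.

C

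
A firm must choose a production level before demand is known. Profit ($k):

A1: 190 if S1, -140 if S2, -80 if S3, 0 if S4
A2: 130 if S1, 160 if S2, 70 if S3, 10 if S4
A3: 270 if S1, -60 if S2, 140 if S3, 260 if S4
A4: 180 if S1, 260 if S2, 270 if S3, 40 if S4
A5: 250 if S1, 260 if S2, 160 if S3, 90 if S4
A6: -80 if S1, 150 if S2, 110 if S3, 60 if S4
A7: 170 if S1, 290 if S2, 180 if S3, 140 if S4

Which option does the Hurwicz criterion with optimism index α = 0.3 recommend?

A1: 0.3·190 + 0.7·(-140) = -41
A2: 0.3·160 + 0.7·10 = 55
A3: 0.3·270 + 0.7·(-60) = 39
A4: 0.3·270 + 0.7·40 = 109
A5: 0.3·260 + 0.7·90 = 141
A6: 0.3·150 + 0.7·(-80) = -11
A7: 0.3·290 + 0.7·140 = 185
Highest Hurwicz score = 185 → A7.

A7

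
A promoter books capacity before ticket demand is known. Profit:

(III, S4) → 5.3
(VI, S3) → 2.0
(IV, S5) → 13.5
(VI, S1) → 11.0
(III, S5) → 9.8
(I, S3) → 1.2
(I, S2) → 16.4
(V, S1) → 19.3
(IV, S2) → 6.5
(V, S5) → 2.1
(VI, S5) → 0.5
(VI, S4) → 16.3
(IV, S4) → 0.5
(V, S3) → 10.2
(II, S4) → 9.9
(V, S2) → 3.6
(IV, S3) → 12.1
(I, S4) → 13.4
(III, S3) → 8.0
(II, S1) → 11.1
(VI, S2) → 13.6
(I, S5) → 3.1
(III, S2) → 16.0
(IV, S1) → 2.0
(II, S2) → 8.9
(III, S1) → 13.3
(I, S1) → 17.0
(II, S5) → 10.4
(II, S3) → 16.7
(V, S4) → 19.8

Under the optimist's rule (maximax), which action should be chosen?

Row maxima: I=17.0, II=16.7, III=16.0, IV=13.5, V=19.8, VI=16.3
Best best-case = 19.8 → V.

V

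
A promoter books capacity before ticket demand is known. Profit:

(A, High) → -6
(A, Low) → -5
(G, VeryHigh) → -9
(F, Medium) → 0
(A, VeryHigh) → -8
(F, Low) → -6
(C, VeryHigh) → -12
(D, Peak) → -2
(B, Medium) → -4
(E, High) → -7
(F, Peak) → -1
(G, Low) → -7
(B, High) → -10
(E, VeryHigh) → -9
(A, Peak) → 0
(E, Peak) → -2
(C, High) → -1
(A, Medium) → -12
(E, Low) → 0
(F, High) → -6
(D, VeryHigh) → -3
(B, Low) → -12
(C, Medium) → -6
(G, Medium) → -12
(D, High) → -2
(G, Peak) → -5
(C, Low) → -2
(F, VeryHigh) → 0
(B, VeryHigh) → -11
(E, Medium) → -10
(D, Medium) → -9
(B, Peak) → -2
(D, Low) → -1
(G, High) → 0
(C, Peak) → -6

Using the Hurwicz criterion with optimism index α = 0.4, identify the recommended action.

F

A: 0.4·0 + 0.6·(-12) = -7.2
B: 0.4·(-2) + 0.6·(-12) = -8
C: 0.4·(-1) + 0.6·(-12) = -7.6
D: 0.4·(-1) + 0.6·(-9) = -5.8
E: 0.4·0 + 0.6·(-10) = -6
F: 0.4·0 + 0.6·(-6) = -3.6
G: 0.4·0 + 0.6·(-12) = -7.2
Highest Hurwicz score = -3.6 → F.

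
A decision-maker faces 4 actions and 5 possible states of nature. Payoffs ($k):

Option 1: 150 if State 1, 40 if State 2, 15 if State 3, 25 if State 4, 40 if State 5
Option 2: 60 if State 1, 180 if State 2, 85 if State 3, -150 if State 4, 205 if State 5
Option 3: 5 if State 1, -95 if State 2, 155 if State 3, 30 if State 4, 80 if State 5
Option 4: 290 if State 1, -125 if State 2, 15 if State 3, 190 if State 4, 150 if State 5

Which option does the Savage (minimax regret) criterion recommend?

Option 1

Column bests: State 1=290, State 2=180, State 3=155, State 4=190, State 5=205.
Option 1 regrets: 140, 140, 140, 165, 165 → max 165
Option 2 regrets: 230, 0, 70, 340, 0 → max 340
Option 3 regrets: 285, 275, 0, 160, 125 → max 285
Option 4 regrets: 0, 305, 140, 0, 55 → max 305
Smallest max regret = 165 → Option 1.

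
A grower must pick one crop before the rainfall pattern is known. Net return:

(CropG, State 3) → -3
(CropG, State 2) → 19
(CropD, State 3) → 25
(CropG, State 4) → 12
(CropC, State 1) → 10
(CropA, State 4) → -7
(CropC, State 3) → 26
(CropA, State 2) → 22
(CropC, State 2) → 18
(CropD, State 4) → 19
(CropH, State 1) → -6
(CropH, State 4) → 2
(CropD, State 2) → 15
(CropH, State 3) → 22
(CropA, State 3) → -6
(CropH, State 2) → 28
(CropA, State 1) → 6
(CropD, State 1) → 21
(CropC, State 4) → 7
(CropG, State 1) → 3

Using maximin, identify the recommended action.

CropD

Row minima: CropH=-6, CropC=7, CropA=-7, CropG=-3, CropD=15
Best worst-case = 15 → CropD.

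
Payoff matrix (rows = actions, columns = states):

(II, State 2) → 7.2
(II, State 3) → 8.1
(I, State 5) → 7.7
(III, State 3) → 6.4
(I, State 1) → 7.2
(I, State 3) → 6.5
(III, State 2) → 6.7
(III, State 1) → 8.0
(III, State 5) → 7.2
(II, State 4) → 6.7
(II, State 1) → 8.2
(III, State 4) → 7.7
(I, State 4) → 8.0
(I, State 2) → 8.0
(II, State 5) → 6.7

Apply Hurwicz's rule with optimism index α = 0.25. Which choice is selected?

II

I: 0.25·8.0 + 0.75·6.5 = 6.875
II: 0.25·8.2 + 0.75·6.7 = 7.075
III: 0.25·8.0 + 0.75·6.4 = 6.8
Highest Hurwicz score = 7.075 → II.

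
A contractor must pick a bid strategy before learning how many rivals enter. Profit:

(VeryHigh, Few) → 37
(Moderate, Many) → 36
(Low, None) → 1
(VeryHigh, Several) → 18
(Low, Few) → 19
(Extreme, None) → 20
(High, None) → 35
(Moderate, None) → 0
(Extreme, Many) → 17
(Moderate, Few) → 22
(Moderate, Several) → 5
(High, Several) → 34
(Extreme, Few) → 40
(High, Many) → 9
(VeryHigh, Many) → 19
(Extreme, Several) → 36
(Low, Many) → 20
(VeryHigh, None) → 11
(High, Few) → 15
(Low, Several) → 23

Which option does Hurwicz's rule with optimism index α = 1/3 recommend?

Low: 1/3·23 + 2/3·1 = 25/3
Moderate: 1/3·36 + 2/3·0 = 12
High: 1/3·35 + 2/3·9 = 53/3
VeryHigh: 1/3·37 + 2/3·11 = 59/3
Extreme: 1/3·40 + 2/3·17 = 74/3
Highest Hurwicz score = 74/3 → Extreme.

Extreme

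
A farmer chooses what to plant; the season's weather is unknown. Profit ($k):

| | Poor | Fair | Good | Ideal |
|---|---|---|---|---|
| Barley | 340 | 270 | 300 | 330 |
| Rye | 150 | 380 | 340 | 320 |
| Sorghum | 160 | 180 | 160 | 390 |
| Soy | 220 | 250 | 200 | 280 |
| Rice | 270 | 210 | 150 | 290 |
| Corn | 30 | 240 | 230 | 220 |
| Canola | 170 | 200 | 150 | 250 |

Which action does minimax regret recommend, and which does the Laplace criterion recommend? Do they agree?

minimax regret → Barley; laplace → Barley (agree)

Column bests: Poor=340, Fair=380, Good=340, Ideal=390.
Barley regrets: 0, 110, 40, 60 → max 110
Rye regrets: 190, 0, 0, 70 → max 190
Sorghum regrets: 180, 200, 180, 0 → max 200
Soy regrets: 120, 130, 140, 110 → max 140
Rice regrets: 70, 170, 190, 100 → max 190
Corn regrets: 310, 140, 110, 170 → max 310
Canola regrets: 170, 180, 190, 140 → max 190
Smallest max regret = 110 → Barley.
Row averages: Barley=310, Rye=297.5, Sorghum=222.5, Soy=237.5, Rice=230, Corn=180, Canola=192.5
Highest average = 310 → Barley.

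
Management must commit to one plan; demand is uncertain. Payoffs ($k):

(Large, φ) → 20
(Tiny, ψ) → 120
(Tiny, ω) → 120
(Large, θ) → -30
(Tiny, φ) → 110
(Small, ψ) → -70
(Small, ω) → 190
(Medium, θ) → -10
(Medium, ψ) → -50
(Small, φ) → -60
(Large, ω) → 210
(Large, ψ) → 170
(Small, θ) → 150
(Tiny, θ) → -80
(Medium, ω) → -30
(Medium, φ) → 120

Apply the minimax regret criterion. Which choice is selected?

Large

Column bests: θ=150, φ=120, ψ=170, ω=210.
Tiny regrets: 230, 10, 50, 90 → max 230
Small regrets: 0, 180, 240, 20 → max 240
Medium regrets: 160, 0, 220, 240 → max 240
Large regrets: 180, 100, 0, 0 → max 180
Smallest max regret = 180 → Large.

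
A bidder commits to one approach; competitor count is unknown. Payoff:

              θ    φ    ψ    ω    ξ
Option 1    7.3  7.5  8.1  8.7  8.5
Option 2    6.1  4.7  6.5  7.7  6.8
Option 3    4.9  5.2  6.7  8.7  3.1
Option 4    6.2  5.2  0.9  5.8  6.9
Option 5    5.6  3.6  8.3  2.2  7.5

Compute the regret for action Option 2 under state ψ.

1.8

Best payoff under ψ is 8.3.
Regret = 8.3 − 6.5 = 1.8.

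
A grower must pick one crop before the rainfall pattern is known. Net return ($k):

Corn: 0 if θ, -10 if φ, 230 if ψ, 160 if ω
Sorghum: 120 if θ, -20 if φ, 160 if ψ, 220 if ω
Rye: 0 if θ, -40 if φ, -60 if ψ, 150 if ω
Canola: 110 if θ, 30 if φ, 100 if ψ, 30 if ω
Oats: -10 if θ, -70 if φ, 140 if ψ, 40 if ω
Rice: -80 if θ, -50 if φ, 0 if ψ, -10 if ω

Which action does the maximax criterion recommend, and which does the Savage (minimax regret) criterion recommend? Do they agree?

Row maxima: Corn=230, Sorghum=220, Rye=150, Canola=110, Oats=140, Rice=0
Best best-case = 230 → Corn.
Column bests: θ=120, φ=30, ψ=230, ω=220.
Corn regrets: 120, 40, 0, 60 → max 120
Sorghum regrets: 0, 50, 70, 0 → max 70
Rye regrets: 120, 70, 290, 70 → max 290
Canola regrets: 10, 0, 130, 190 → max 190
Oats regrets: 130, 100, 90, 180 → max 180
Rice regrets: 200, 80, 230, 230 → max 230
Smallest max regret = 70 → Sorghum.

maximax → Corn; minimax regret → Sorghum (disagree)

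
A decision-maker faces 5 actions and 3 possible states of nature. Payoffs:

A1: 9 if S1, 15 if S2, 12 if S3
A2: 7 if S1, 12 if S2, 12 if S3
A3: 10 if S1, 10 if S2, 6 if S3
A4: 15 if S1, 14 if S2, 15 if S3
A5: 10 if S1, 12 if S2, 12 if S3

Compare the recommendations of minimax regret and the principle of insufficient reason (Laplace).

Column bests: S1=15, S2=15, S3=15.
A1 regrets: 6, 0, 3 → max 6
A2 regrets: 8, 3, 3 → max 8
A3 regrets: 5, 5, 9 → max 9
A4 regrets: 0, 1, 0 → max 1
A5 regrets: 5, 3, 3 → max 5
Smallest max regret = 1 → A4.
Row averages: A1=12, A2=31/3, A3=26/3, A4=44/3, A5=34/3
Highest average = 44/3 → A4.

minimax regret → A4; laplace → A4 (agree)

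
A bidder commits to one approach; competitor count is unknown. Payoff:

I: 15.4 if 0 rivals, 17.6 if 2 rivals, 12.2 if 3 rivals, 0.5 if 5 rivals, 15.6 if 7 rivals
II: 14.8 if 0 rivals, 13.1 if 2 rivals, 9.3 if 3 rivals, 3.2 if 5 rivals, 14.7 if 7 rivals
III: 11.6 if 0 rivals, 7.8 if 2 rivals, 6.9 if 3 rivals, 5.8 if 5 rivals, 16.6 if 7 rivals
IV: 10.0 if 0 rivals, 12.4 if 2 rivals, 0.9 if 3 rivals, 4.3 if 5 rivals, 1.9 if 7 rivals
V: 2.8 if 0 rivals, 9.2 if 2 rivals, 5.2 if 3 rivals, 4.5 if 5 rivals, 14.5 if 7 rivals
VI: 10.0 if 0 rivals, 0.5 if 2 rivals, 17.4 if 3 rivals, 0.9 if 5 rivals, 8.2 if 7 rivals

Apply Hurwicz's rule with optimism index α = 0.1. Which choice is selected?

I: 0.1·17.6 + 0.9·0.5 = 2.21
II: 0.1·14.8 + 0.9·3.2 = 4.36
III: 0.1·16.6 + 0.9·5.8 = 6.88
IV: 0.1·12.4 + 0.9·0.9 = 2.05
V: 0.1·14.5 + 0.9·2.8 = 3.97
VI: 0.1·17.4 + 0.9·0.5 = 2.19
Highest Hurwicz score = 6.88 → III.

III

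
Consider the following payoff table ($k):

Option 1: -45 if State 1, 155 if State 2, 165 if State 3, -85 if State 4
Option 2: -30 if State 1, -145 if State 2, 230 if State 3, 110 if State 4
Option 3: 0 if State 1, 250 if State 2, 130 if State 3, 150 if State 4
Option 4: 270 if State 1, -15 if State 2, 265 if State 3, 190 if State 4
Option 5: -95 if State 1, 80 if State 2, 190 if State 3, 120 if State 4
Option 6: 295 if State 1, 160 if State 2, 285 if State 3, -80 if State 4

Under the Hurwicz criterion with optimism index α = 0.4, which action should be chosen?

Option 3

Option 1: 0.4·165 + 0.6·(-85) = 15
Option 2: 0.4·230 + 0.6·(-145) = 5
Option 3: 0.4·250 + 0.6·0 = 100
Option 4: 0.4·270 + 0.6·(-15) = 99
Option 5: 0.4·190 + 0.6·(-95) = 19
Option 6: 0.4·295 + 0.6·(-80) = 70
Highest Hurwicz score = 100 → Option 3.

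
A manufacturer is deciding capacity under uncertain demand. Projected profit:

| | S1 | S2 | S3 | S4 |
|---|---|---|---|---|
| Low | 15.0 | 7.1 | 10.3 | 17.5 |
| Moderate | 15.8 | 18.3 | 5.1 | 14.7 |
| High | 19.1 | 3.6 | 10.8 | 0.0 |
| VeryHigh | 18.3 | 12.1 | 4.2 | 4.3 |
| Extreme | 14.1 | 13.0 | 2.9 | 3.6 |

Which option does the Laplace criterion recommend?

Row averages: Low=12.475, Moderate=13.475, High=8.375, VeryHigh=9.725, Extreme=8.4
Highest average = 13.475 → Moderate.

Moderate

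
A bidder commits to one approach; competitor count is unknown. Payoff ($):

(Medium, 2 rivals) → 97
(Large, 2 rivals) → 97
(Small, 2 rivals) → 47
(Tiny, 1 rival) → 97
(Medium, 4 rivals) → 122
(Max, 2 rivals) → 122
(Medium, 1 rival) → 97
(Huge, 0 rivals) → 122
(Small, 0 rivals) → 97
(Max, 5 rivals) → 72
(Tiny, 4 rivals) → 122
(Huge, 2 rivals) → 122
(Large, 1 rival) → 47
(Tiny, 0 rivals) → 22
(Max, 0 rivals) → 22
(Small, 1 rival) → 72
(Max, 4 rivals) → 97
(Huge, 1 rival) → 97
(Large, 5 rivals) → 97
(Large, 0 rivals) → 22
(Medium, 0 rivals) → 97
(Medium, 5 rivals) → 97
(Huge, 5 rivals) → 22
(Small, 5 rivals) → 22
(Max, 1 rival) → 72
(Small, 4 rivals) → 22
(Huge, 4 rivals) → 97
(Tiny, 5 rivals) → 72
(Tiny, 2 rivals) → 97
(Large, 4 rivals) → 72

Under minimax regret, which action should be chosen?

Medium

Column bests: 0 rivals=122, 1 rival=97, 2 rivals=122, 4 rivals=122, 5 rivals=97.
Tiny regrets: 100, 0, 25, 0, 25 → max 100
Small regrets: 25, 25, 75, 100, 75 → max 100
Medium regrets: 25, 0, 25, 0, 0 → max 25
Large regrets: 100, 50, 25, 50, 0 → max 100
Huge regrets: 0, 0, 0, 25, 75 → max 75
Max regrets: 100, 25, 0, 25, 25 → max 100
Smallest max regret = 25 → Medium.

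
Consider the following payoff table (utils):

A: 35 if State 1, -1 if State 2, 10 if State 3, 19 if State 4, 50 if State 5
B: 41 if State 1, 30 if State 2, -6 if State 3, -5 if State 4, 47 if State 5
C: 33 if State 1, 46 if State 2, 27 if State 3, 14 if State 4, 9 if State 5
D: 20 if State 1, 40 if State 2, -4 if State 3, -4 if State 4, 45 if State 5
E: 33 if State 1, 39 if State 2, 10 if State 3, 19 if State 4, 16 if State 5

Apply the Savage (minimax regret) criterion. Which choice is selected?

Column bests: State 1=41, State 2=46, State 3=27, State 4=19, State 5=50.
A regrets: 6, 47, 17, 0, 0 → max 47
B regrets: 0, 16, 33, 24, 3 → max 33
C regrets: 8, 0, 0, 5, 41 → max 41
D regrets: 21, 6, 31, 23, 5 → max 31
E regrets: 8, 7, 17, 0, 34 → max 34
Smallest max regret = 31 → D.

D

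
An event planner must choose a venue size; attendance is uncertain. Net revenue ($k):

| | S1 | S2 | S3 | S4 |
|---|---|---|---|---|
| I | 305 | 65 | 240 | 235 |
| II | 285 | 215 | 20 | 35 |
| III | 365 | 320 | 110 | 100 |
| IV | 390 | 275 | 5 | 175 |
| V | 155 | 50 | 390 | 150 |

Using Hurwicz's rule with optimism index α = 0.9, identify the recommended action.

I: 0.9·305 + 0.1·65 = 281
II: 0.9·285 + 0.1·20 = 258.5
III: 0.9·365 + 0.1·100 = 338.5
IV: 0.9·390 + 0.1·5 = 351.5
V: 0.9·390 + 0.1·50 = 356
Highest Hurwicz score = 356 → V.

V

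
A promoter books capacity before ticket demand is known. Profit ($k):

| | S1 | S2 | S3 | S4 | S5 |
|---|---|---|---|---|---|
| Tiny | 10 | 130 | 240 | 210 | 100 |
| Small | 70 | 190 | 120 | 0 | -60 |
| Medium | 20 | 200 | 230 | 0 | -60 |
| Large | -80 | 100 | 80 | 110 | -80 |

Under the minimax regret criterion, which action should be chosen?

Tiny

Column bests: S1=70, S2=200, S3=240, S4=210, S5=100.
Tiny regrets: 60, 70, 0, 0, 0 → max 70
Small regrets: 0, 10, 120, 210, 160 → max 210
Medium regrets: 50, 0, 10, 210, 160 → max 210
Large regrets: 150, 100, 160, 100, 180 → max 180
Smallest max regret = 70 → Tiny.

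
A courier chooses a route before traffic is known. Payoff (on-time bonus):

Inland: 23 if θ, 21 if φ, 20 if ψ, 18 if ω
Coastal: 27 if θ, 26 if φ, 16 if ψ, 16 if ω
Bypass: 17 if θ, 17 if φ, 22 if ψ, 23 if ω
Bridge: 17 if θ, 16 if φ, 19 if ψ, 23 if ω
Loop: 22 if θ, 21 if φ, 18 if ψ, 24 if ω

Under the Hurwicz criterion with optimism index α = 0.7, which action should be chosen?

Coastal

Inland: 0.7·23 + 0.3·18 = 21.5
Coastal: 0.7·27 + 0.3·16 = 23.7
Bypass: 0.7·23 + 0.3·17 = 21.2
Bridge: 0.7·23 + 0.3·16 = 20.9
Loop: 0.7·24 + 0.3·18 = 22.2
Highest Hurwicz score = 23.7 → Coastal.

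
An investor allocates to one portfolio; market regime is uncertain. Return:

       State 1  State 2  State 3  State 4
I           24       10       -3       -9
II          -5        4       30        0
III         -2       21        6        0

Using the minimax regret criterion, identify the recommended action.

III

Column bests: State 1=24, State 2=21, State 3=30, State 4=0.
I regrets: 0, 11, 33, 9 → max 33
II regrets: 29, 17, 0, 0 → max 29
III regrets: 26, 0, 24, 0 → max 26
Smallest max regret = 26 → III.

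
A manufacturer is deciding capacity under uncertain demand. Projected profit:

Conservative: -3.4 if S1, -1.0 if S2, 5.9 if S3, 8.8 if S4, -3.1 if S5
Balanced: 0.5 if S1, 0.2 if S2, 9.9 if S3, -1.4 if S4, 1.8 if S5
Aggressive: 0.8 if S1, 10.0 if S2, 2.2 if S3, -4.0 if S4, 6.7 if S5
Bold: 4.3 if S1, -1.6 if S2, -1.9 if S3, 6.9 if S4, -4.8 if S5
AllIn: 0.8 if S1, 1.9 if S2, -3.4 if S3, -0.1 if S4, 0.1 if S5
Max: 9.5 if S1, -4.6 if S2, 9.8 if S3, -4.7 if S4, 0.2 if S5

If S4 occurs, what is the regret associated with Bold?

1.9

Best payoff under S4 is 8.8.
Regret = 8.8 − 6.9 = 1.9.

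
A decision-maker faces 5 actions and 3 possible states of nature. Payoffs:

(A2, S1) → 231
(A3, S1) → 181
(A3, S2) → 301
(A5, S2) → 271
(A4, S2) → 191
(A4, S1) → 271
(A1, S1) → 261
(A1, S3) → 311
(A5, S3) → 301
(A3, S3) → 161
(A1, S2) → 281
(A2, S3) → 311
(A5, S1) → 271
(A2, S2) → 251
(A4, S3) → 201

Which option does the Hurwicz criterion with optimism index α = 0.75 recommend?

A1: 0.75·311 + 0.25·261 = 298.5
A2: 0.75·311 + 0.25·231 = 291
A3: 0.75·301 + 0.25·161 = 266
A4: 0.75·271 + 0.25·191 = 251
A5: 0.75·301 + 0.25·271 = 293.5
Highest Hurwicz score = 298.5 → A1.

A1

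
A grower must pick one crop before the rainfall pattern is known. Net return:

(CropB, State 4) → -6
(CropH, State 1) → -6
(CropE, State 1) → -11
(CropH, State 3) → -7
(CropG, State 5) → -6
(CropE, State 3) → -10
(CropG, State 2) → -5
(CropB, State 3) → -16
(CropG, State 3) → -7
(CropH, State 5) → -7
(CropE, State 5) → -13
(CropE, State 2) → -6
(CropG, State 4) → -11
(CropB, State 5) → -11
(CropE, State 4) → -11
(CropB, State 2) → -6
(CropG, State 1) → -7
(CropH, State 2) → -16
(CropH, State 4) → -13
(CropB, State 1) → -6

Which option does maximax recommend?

CropG

Row maxima: CropG=-5, CropH=-6, CropE=-6, CropB=-6
Best best-case = -5 → CropG.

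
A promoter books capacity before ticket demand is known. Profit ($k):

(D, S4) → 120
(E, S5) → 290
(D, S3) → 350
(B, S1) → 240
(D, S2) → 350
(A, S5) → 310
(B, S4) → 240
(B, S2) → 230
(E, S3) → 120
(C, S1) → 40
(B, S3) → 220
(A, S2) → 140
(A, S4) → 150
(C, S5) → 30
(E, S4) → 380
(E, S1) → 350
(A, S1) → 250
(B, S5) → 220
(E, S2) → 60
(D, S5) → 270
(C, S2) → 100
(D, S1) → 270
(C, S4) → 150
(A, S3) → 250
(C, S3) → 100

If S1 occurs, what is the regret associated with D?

Best payoff under S1 is 350.
Regret = 350 − 270 = 80.

80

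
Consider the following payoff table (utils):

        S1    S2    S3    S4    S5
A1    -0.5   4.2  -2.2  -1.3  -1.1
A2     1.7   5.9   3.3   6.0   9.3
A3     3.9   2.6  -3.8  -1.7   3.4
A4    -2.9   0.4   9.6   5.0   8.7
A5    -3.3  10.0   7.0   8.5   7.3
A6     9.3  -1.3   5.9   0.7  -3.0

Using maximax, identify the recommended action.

A5

Row maxima: A1=4.2, A2=9.3, A3=3.9, A4=9.6, A5=10.0, A6=9.3
Best best-case = 10.0 → A5.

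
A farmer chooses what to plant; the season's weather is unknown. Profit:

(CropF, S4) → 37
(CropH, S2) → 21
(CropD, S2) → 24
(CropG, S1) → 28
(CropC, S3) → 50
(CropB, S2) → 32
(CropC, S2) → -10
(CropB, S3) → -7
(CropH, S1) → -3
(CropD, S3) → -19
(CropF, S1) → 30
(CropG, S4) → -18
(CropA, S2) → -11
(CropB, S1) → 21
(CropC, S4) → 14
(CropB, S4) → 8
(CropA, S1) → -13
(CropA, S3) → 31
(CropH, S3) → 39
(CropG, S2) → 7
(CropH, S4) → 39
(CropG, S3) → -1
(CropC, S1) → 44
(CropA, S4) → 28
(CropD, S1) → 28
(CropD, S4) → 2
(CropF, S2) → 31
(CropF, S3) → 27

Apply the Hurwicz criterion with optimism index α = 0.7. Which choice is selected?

CropF

CropB: 0.7·32 + 0.3·(-7) = 20.3
CropA: 0.7·31 + 0.3·(-13) = 17.8
CropD: 0.7·28 + 0.3·(-19) = 13.9
CropH: 0.7·39 + 0.3·(-3) = 26.4
CropC: 0.7·50 + 0.3·(-10) = 32
CropG: 0.7·28 + 0.3·(-18) = 14.2
CropF: 0.7·37 + 0.3·27 = 34
Highest Hurwicz score = 34 → CropF.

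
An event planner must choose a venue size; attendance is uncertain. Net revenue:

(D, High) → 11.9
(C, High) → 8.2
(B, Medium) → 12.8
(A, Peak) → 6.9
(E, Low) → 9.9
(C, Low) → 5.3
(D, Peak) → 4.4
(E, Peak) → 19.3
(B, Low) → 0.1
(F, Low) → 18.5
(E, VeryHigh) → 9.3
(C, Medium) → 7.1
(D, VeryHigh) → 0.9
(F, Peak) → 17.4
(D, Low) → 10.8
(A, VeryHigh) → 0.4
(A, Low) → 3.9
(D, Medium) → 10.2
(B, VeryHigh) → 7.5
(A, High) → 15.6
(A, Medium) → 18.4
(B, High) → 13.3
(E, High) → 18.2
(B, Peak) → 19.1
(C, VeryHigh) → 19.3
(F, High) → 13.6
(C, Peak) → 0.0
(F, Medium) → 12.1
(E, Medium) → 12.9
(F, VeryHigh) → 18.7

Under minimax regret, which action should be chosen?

F

Column bests: Low=18.5, Medium=18.4, High=18.2, VeryHigh=19.3, Peak=19.3.
A regrets: 14.6, 0.0, 2.6, 18.9, 12.4 → max 18.9
B regrets: 18.4, 5.6, 4.9, 11.8, 0.2 → max 18.4
C regrets: 13.2, 11.3, 10.0, 0.0, 19.3 → max 19.3
D regrets: 7.7, 8.2, 6.3, 18.4, 14.9 → max 18.4
E regrets: 8.6, 5.5, 0.0, 10.0, 0.0 → max 10.0
F regrets: 0.0, 6.3, 4.6, 0.6, 1.9 → max 6.3
Smallest max regret = 6.3 → F.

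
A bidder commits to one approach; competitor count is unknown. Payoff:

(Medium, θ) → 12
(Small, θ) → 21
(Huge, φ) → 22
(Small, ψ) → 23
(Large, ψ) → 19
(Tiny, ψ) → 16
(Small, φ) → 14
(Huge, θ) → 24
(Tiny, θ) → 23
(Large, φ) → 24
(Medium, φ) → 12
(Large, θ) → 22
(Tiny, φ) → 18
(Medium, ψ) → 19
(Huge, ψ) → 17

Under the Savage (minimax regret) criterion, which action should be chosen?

Large

Column bests: θ=24, φ=24, ψ=23.
Tiny regrets: 1, 6, 7 → max 7
Small regrets: 3, 10, 0 → max 10
Medium regrets: 12, 12, 4 → max 12
Large regrets: 2, 0, 4 → max 4
Huge regrets: 0, 2, 6 → max 6
Smallest max regret = 4 → Large.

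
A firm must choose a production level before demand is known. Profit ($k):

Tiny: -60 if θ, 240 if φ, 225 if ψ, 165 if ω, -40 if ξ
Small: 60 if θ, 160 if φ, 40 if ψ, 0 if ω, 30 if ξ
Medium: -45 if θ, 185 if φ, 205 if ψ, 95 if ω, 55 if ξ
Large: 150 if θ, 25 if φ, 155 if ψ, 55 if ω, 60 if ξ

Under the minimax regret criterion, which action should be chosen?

Small

Column bests: θ=150, φ=240, ψ=225, ω=165, ξ=60.
Tiny regrets: 210, 0, 0, 0, 100 → max 210
Small regrets: 90, 80, 185, 165, 30 → max 185
Medium regrets: 195, 55, 20, 70, 5 → max 195
Large regrets: 0, 215, 70, 110, 0 → max 215
Smallest max regret = 185 → Small.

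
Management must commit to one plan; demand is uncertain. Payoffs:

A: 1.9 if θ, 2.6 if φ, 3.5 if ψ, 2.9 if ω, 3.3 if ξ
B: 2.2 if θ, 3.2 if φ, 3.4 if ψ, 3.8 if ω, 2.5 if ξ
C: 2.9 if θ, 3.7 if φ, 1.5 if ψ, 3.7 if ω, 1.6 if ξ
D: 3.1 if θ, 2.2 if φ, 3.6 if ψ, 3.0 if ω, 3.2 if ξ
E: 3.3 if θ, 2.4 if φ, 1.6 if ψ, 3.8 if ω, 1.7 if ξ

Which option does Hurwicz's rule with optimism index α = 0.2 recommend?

B

A: 0.2·3.5 + 0.8·1.9 = 2.22
B: 0.2·3.8 + 0.8·2.2 = 2.52
C: 0.2·3.7 + 0.8·1.5 = 1.94
D: 0.2·3.6 + 0.8·2.2 = 2.48
E: 0.2·3.8 + 0.8·1.6 = 2.04
Highest Hurwicz score = 2.52 → B.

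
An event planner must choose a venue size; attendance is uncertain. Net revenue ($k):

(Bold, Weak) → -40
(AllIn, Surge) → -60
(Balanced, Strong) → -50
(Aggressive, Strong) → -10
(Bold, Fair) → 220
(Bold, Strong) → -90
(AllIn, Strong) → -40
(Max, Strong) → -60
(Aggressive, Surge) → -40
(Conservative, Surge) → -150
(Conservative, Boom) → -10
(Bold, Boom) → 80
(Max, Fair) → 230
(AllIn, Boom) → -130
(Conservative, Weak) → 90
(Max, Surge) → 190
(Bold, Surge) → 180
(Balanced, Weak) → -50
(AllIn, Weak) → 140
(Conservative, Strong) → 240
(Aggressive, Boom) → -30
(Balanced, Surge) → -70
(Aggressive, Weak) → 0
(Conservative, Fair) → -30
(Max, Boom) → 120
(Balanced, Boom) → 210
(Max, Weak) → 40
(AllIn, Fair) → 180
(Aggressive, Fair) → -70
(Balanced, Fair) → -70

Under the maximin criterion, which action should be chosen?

Row minima: Conservative=-150, Balanced=-70, Aggressive=-70, Bold=-90, AllIn=-130, Max=-60
Best worst-case = -60 → Max.

Max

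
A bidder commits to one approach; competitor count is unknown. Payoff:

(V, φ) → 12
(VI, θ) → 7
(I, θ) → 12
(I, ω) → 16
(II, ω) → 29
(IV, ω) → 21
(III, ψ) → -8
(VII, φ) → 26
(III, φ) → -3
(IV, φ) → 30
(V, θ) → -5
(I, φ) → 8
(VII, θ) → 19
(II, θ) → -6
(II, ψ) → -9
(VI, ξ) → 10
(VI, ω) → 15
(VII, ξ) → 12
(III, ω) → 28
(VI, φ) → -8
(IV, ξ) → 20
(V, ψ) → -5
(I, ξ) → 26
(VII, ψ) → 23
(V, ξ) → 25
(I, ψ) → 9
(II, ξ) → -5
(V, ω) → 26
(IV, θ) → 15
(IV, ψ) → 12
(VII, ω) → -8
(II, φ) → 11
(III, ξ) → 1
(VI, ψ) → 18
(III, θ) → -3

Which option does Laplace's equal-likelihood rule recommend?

Row averages: I=14.2, II=4, III=3, IV=19.6, V=10.6, VI=8.4, VII=14.4
Highest average = 19.6 → IV.

IV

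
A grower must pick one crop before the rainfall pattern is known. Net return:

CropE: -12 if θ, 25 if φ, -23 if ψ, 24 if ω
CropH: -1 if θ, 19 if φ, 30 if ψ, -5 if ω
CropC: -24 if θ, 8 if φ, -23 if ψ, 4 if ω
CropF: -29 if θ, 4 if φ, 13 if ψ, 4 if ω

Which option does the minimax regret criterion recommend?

Column bests: θ=-1, φ=25, ψ=30, ω=24.
CropE regrets: 11, 0, 53, 0 → max 53
CropH regrets: 0, 6, 0, 29 → max 29
CropC regrets: 23, 17, 53, 20 → max 53
CropF regrets: 28, 21, 17, 20 → max 28
Smallest max regret = 28 → CropF.

CropF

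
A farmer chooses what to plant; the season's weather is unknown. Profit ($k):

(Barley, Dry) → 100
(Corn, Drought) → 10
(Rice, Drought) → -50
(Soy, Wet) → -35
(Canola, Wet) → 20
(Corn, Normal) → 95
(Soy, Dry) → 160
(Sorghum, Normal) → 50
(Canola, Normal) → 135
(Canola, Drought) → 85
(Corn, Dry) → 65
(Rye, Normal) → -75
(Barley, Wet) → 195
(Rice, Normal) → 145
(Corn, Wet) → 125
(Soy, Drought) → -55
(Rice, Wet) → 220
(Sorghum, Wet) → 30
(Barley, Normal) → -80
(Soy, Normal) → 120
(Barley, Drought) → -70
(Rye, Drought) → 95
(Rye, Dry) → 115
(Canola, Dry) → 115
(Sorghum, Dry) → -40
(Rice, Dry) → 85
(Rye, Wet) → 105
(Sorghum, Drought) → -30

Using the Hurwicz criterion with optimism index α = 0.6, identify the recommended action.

Sorghum: 0.6·50 + 0.4·(-40) = 14
Rye: 0.6·115 + 0.4·(-75) = 39
Barley: 0.6·195 + 0.4·(-80) = 85
Canola: 0.6·135 + 0.4·20 = 89
Soy: 0.6·160 + 0.4·(-55) = 74
Corn: 0.6·125 + 0.4·10 = 79
Rice: 0.6·220 + 0.4·(-50) = 112
Highest Hurwicz score = 112 → Rice.

Rice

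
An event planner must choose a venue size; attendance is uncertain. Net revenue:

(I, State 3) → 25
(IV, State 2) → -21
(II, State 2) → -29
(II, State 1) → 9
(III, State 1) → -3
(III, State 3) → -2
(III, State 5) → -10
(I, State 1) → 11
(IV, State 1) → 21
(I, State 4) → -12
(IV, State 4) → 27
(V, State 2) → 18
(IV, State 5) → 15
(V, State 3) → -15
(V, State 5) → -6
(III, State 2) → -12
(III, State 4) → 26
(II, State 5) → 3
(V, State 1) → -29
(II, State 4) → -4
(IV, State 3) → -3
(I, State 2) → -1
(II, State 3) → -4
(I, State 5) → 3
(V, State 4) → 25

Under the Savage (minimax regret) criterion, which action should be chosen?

Column bests: State 1=21, State 2=18, State 3=25, State 4=27, State 5=15.
I regrets: 10, 19, 0, 39, 12 → max 39
II regrets: 12, 47, 29, 31, 12 → max 47
III regrets: 24, 30, 27, 1, 25 → max 30
IV regrets: 0, 39, 28, 0, 0 → max 39
V regrets: 50, 0, 40, 2, 21 → max 50
Smallest max regret = 30 → III.

III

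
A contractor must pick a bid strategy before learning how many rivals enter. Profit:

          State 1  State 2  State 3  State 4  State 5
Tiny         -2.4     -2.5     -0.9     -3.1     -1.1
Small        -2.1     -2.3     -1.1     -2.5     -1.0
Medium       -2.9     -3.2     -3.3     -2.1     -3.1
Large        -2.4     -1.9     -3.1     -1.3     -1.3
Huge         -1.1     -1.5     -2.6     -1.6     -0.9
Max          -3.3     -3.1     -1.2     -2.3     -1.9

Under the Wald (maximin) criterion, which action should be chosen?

Small

Row minima: Tiny=-3.1, Small=-2.5, Medium=-3.3, Large=-3.1, Huge=-2.6, Max=-3.3
Best worst-case = -2.5 → Small.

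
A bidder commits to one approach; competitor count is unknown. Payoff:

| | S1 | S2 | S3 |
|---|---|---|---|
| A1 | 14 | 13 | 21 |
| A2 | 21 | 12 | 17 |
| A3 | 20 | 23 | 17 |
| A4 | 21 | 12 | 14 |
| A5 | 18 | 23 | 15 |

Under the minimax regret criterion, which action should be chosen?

A3

Column bests: S1=21, S2=23, S3=21.
A1 regrets: 7, 10, 0 → max 10
A2 regrets: 0, 11, 4 → max 11
A3 regrets: 1, 0, 4 → max 4
A4 regrets: 0, 11, 7 → max 11
A5 regrets: 3, 0, 6 → max 6
Smallest max regret = 4 → A3.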